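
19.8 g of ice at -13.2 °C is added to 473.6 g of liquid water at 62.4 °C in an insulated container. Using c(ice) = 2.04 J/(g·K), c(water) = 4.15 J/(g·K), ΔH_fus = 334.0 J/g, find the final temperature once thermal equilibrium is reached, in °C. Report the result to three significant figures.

T_f = 56.4 °C

Heat to bring ice to 0 °C and melt it: q₁ = 19.8×2.04×13.2 + 19.8×334.0 = 7146.4 J
Heat the water can supply cooling to 0 °C: 473.6×4.15×62.4 = 122643 J > q₁, so all ice melts.
Energy balance: 473.6×4.15×(62.4 − T) = 7146.4 + 19.8×4.15×(T − 0)
1965.44(62.4 − T) = 7146.4 + 82.17 T
122643 − 7146.4 = 2047.61 T
T = 115496.6 / 2047.61 = 56.41 °C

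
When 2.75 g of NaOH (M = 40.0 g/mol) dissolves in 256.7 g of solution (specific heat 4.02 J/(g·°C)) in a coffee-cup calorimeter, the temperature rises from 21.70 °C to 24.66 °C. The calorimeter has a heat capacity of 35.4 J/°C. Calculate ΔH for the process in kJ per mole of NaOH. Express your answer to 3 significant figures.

|ΔT| = |24.66 − 21.70| = 2.96 °C
|q_surr| = (256.7 × 4.02 + 35.4) × 2.96 = 1067.334 × 2.96 = 3159.3 J
n(NaOH) = 2.75 / 40.0 = 0.068750 mol
Temperature rose, so q_rxn = −|q_surr| = -3.1593 kJ
ΔH = q_rxn / n = -45.95 kJ/mol

ΔH = -46.0 kJ/mol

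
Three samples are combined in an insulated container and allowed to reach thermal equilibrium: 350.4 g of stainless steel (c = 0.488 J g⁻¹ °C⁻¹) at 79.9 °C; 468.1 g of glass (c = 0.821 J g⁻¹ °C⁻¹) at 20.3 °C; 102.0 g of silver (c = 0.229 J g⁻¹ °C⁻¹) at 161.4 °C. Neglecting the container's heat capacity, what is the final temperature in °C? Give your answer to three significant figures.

Σ mᵢcᵢ(T − Tᵢ) = 0  ⇒  T = Σ mᵢcᵢTᵢ / Σ mᵢcᵢ
Σ mᵢcᵢ = 350.4×0.488 + 468.1×0.821 + 102.0×0.229 = 578.6633
Σ mᵢcᵢTᵢ = 170.9952×79.9 + 384.3101×20.3 + 23.358×161.4 = 25234
T = 25234 / 578.6633 = 43.61 °C

T_f = 43.6 °C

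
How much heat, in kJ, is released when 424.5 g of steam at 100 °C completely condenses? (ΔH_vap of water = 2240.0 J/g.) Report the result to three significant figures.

q = m × ΔH_vap = 424.5 × 2240.0 = 950900 J = 951 kJ

q = 951 kJ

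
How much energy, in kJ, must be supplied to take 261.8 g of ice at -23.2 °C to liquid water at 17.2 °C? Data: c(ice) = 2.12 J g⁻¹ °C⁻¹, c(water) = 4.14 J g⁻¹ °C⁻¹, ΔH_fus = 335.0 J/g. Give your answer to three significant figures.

q = 119 kJ

q1 (heat ice -23.2→0.0 °C): 261.8 × 2.12 × 23.2 = 12876 J
q2 (melt at 0 °C): 261.8 × 335.0 = 87703 J
q3 (heat water 0.0→17.2 °C): 261.8 × 4.14 × 17.2 = 18642 J
Total: 12876 + 87703 + 18642 = 119221 J = 119 kJ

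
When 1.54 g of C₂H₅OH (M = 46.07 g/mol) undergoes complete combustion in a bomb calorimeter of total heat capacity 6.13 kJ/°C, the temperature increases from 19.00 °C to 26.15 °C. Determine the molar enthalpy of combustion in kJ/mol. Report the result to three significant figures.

ΔH = -1310 kJ/mol

ΔT = 26.15 − 19.00 = 7.15 °C
q_cal = C_cal × ΔT = 6.13 × 7.15 = 43.8295 kJ
n = 1.54 / 46.07 = 0.03343 mol
q_rxn = −q_cal = -43.8295 kJ
ΔH = -43.8295 / 0.03343 = -1311 kJ/mol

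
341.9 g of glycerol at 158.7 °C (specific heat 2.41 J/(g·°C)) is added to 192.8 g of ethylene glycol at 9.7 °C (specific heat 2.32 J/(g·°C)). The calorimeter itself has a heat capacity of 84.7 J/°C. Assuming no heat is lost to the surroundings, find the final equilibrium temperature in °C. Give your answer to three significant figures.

T_f = 100 °C

Heat lost by glycerol = heat gained by ethylene glycol + calorimeter.
(341.9)(2.41)(158.7 − T) = [(192.8)(2.32) + 84.7](T − 9.7)
823.979 (158.7 − T) = 531.996 (T − 9.7)
130770 − 823.979 T = 531.996 T − 5160.4
135930.4 = 1355.975 T
T = 100.2 °C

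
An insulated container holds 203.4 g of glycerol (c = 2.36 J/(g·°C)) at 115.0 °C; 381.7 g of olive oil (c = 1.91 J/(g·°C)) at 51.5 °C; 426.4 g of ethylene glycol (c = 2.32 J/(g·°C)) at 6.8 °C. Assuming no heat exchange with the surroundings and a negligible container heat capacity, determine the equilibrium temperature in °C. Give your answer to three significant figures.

Σ mᵢcᵢ(T − Tᵢ) = 0  ⇒  T = Σ mᵢcᵢTᵢ / Σ mᵢcᵢ
Σ mᵢcᵢ = 203.4×2.36 + 381.7×1.91 + 426.4×2.32 = 2198.319
Σ mᵢcᵢTᵢ = 480.024×115.0 + 729.047×51.5 + 989.248×6.8 = 99476
T = 99476 / 2198.319 = 45.25 °C

T_f = 45.3 °C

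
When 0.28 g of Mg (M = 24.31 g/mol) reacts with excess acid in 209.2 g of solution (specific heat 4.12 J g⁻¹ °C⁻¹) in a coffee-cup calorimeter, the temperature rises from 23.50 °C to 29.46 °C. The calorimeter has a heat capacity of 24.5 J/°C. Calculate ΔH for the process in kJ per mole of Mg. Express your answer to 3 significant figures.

ΔH = -459 kJ/mol

|ΔT| = |29.46 − 23.50| = 5.96 °C
|q_surr| = (209.2 × 4.12 + 24.5) × 5.96 = 886.404 × 5.96 = 5283 J
n(Mg) = 0.28 / 24.31 = 0.01152 mol
Temperature rose, so q_rxn = −|q_surr| = -5.283 kJ
ΔH = q_rxn / n = -458.6 kJ/mol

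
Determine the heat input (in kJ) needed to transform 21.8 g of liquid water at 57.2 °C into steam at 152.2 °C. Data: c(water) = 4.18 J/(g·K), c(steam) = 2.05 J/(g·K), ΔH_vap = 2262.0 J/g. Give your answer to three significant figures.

q = 55.5 kJ

q1 (heat water 57.2→100.0 °C): 21.8 × 4.18 × 42.8 = 3900 J
q2 (vaporize at 100 °C): 21.8 × 2262.0 = 49312 J
q3 (heat steam 100.0→152.2 °C): 21.8 × 2.05 × 52.2 = 2333 J
Total: 3900 + 49312 + 2333 = 55545 J = 55.5 kJ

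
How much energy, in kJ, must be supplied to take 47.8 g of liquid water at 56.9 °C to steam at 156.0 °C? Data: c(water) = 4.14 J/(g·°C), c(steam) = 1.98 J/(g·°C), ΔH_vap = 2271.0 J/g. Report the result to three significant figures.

q1 (heat water 56.9→100.0 °C): 47.8 × 4.14 × 43.1 = 8529 J
q2 (vaporize at 100 °C): 47.8 × 2271.0 = 108554 J
q3 (heat steam 100.0→156.0 °C): 47.8 × 1.98 × 56.0 = 5300 J
Total: 8529 + 108554 + 5300 = 122383 J = 122 kJ

q = 122 kJ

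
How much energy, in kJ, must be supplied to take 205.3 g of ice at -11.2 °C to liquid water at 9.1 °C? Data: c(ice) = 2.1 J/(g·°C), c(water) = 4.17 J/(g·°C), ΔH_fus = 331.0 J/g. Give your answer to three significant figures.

q1 (heat ice -11.2→0.0 °C): 205.3 × 2.1 × 11.2 = 4829 J
q2 (melt at 0 °C): 205.3 × 331.0 = 67954 J
q3 (heat water 0.0→9.1 °C): 205.3 × 4.17 × 9.1 = 7791 J
Total: 4829 + 67954 + 7791 = 80574 J = 80.6 kJ

q = 80.6 kJ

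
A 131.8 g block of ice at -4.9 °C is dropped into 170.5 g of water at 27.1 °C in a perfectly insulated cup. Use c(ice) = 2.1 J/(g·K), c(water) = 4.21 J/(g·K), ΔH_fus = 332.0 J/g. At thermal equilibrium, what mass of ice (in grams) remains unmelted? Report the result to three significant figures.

Heat to warm all ice to 0 °C: 131.8×2.1×4.9 = 1356.2 J
Heat released by water cooling to 0 °C: 170.5×4.21×27.1 = 19453 J
19453 J < 1356.2 + 131.8×332.0 = 45113.8 J, so not all ice melts; final T = 0 °C.
Heat left for melting: 19453 − 1356.2 = 18096.8 J
Mass melted = 18096.8 / 332.0 = 54.51 g
Ice remaining = 131.8 − 54.51 = 77.29 g

m_ice remaining = 77.3 g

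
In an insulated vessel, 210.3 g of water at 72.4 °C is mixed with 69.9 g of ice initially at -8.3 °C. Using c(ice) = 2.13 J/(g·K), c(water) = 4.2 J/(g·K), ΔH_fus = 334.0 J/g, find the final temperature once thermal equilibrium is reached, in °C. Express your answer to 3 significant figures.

T_f = 33.5 °C

Heat to bring ice to 0 °C and melt it: q₁ = 69.9×2.13×8.3 + 69.9×334.0 = 24582 J
Heat the water can supply cooling to 0 °C: 210.3×4.2×72.4 = 63948.0 J > q₁, so all ice melts.
Energy balance: 210.3×4.2×(72.4 − T) = 24582 + 69.9×4.2×(T − 0)
883.26(72.4 − T) = 24582 + 293.58 T
63948.0 − 24582 = 1176.84 T
T = 39366.0 / 1176.84 = 33.45 °C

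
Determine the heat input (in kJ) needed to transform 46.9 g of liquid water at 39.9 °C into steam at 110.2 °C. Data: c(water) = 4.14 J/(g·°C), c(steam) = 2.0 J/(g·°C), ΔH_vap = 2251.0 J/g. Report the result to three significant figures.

q = 118 kJ

q1 (heat water 39.9→100.0 °C): 46.9 × 4.14 × 60.1 = 11669 J
q2 (vaporize at 100 °C): 46.9 × 2251.0 = 105572 J
q3 (heat steam 100.0→110.2 °C): 46.9 × 2.0 × 10.2 = 957 J
Total: 11669 + 105572 + 957 = 118198 J = 118 kJ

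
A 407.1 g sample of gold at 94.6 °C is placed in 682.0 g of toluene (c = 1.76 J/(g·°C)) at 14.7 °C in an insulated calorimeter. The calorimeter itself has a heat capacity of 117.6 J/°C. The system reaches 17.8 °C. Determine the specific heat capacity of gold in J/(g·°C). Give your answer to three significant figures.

c = 0.131 J/(g·°C)

q_gained = (682.0 × 1.76 + 117.6) × (17.8 − 14.7) = 4086 J
q_lost = 407.1 × c × (94.6 − 17.8) = 31265.28 c
Set equal: c = 4086 / 31265.28 = 0.131 J/(g·°C)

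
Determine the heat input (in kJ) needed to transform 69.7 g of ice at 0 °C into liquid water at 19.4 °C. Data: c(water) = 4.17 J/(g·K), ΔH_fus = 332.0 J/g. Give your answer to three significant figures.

q = 28.8 kJ

q1 (melt at 0 °C): 69.7 × 332.0 = 23140 J
q2 (heat water 0.0→19.4 °C): 69.7 × 4.17 × 19.4 = 5639 J
Total: 23140 + 5639 = 28779 J = 28.8 kJ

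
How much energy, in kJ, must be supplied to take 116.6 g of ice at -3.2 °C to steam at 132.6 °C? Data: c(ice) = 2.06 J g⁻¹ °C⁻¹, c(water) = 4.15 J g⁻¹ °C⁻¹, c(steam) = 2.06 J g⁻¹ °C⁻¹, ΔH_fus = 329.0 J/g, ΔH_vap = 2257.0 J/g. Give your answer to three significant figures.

q1 (heat ice -3.2→0.0 °C): 116.6 × 2.06 × 3.2 = 769 J
q2 (melt at 0 °C): 116.6 × 329.0 = 38361 J
q3 (heat water 0.0→100.0 °C): 116.6 × 4.15 × 100.0 = 48389 J
q4 (vaporize at 100 °C): 116.6 × 2257.0 = 263166 J
q5 (heat steam 100.0→132.6 °C): 116.6 × 2.06 × 32.6 = 7830 J
Total: 769 + 38361 + 48389 + 263166 + 7830 = 358515 J = 359 kJ

q = 359 kJ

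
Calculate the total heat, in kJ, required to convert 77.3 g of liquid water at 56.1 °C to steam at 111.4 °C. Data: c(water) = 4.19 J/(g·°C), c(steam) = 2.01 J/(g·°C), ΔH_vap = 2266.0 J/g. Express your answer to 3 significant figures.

q = 191 kJ

q1 (heat water 56.1→100.0 °C): 77.3 × 4.19 × 43.9 = 14219 J
q2 (vaporize at 100 °C): 77.3 × 2266.0 = 175162 J
q3 (heat steam 100.0→111.4 °C): 77.3 × 2.01 × 11.4 = 1771 J
Total: 14219 + 175162 + 1771 = 191152 J = 191 kJ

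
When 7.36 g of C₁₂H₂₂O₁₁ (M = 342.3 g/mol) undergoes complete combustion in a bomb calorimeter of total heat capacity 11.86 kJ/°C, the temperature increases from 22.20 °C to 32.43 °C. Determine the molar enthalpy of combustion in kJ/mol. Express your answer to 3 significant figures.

ΔT = 32.43 − 22.20 = 10.23 °C
q_cal = C_cal × ΔT = 11.86 × 10.23 = 121.3278 kJ
n = 7.36 / 342.3 = 0.02150 mol
q_rxn = −q_cal = -121.3278 kJ
ΔH = -121.3278 / 0.02150 = -5643 kJ/mol

ΔH = -5640 kJ/mol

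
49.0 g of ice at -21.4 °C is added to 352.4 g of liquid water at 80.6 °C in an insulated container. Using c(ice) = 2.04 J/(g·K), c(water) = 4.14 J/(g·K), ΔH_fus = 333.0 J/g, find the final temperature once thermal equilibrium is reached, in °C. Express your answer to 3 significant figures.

T_f = 59.7 °C

Heat to bring ice to 0 °C and melt it: q₁ = 49.0×2.04×21.4 + 49.0×333.0 = 18456 J
Heat the water can supply cooling to 0 °C: 352.4×4.14×80.6 = 117590 J > q₁, so all ice melts.
Energy balance: 352.4×4.14×(80.6 − T) = 18456 + 49.0×4.14×(T − 0)
1458.936(80.6 − T) = 18456 + 202.86 T
117590 − 18456 = 1661.796 T
T = 99134 / 1661.796 = 59.65 °C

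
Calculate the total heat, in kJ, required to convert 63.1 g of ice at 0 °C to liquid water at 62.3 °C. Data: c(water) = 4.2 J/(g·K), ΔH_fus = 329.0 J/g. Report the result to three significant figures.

q1 (melt at 0 °C): 63.1 × 329.0 = 20760 J
q2 (heat water 0.0→62.3 °C): 63.1 × 4.2 × 62.3 = 16511 J
Total: 20760 + 16511 = 37271 J = 37.3 kJ

q = 37.3 kJ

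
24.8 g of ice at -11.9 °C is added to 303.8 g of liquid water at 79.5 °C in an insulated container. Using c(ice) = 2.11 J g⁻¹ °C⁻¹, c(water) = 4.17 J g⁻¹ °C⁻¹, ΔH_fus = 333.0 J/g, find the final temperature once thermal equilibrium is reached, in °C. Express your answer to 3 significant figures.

Heat to bring ice to 0 °C and melt it: q₁ = 24.8×2.11×11.9 + 24.8×333.0 = 8881.1 J
Heat the water can supply cooling to 0 °C: 303.8×4.17×79.5 = 100714 J > q₁, so all ice melts.
Energy balance: 303.8×4.17×(79.5 − T) = 8881.1 + 24.8×4.17×(T − 0)
1266.846(79.5 − T) = 8881.1 + 103.416 T
100714 − 8881.1 = 1370.262 T
T = 91832.9 / 1370.262 = 67.02 °C

T_f = 67.0 °C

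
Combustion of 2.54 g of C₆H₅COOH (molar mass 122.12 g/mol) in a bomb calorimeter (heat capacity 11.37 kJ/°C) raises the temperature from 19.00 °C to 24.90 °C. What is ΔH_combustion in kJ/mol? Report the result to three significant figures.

ΔT = 24.90 − 19.00 = 5.90 °C
q_cal = C_cal × ΔT = 11.37 × 5.90 = 67.083 kJ
n = 2.54 / 122.12 = 0.02080 mol
q_rxn = −q_cal = -67.083 kJ
ΔH = -67.083 / 0.02080 = -3225 kJ/mol

ΔH = -3230 kJ/mol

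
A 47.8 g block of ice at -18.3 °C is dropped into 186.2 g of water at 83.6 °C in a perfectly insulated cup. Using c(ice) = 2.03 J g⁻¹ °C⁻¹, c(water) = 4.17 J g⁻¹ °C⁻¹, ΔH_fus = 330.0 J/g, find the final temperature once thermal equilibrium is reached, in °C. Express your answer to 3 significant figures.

T_f = 48.5 °C

Heat to bring ice to 0 °C and melt it: q₁ = 47.8×2.03×18.3 + 47.8×330.0 = 17550 J
Heat the water can supply cooling to 0 °C: 186.2×4.17×83.6 = 64911.6 J > q₁, so all ice melts.
Energy balance: 186.2×4.17×(83.6 − T) = 17550 + 47.8×4.17×(T − 0)
776.454(83.6 − T) = 17550 + 199.326 T
64911.6 − 17550 = 975.780 T
T = 47361.6 / 975.780 = 48.54 °C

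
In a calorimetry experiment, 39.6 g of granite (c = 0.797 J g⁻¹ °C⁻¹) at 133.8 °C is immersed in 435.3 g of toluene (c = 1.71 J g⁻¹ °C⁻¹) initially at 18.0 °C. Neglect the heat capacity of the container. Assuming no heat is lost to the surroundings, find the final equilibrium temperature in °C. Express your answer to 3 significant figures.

Heat lost by granite = heat gained by toluene.
(39.6)(0.797)(133.8 − T) = (435.3)(1.71)(T − 18.0)
31.5612 (133.8 − T) = 744.363 (T − 18.0)
4222.9 − 31.5612 T = 744.363 T − 13399
17621.9 = 775.9242 T
T = 22.71 °C

T_f = 22.7 °C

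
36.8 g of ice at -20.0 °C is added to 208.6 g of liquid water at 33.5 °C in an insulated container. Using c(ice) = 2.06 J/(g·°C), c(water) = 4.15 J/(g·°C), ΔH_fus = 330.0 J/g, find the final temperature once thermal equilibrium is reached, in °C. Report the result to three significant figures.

T_f = 15.1 °C

Heat to bring ice to 0 °C and melt it: q₁ = 36.8×2.06×20.0 + 36.8×330.0 = 13660 J
Heat the water can supply cooling to 0 °C: 208.6×4.15×33.5 = 29000.6 J > q₁, so all ice melts.
Energy balance: 208.6×4.15×(33.5 − T) = 13660 + 36.8×4.15×(T − 0)
865.69(33.5 − T) = 13660 + 152.72 T
29000.6 − 13660 = 1018.41 T
T = 15340.6 / 1018.41 = 15.06 °C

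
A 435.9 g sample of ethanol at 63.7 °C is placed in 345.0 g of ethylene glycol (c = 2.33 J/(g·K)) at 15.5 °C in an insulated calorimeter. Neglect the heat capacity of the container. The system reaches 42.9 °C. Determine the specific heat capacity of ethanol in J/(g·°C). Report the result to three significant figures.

q_gained = (345.0 × 2.33) × (42.9 − 15.5) = 22030 J
q_lost = 435.9 × c × (63.7 − 42.9) = 9066.72 c
Set equal: c = 22030 / 9066.72 = 2.43 J/(g·°C)

c = 2.43 J/(g·°C)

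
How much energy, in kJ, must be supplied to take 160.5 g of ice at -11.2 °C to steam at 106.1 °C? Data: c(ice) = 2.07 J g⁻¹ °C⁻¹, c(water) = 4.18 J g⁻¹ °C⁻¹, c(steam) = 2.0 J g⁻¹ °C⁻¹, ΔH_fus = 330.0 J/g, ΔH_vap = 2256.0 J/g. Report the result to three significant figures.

q = 488 kJ

q1 (heat ice -11.2→0.0 °C): 160.5 × 2.07 × 11.2 = 3721 J
q2 (melt at 0 °C): 160.5 × 330.0 = 52965 J
q3 (heat water 0.0→100.0 °C): 160.5 × 4.18 × 100.0 = 67089 J
q4 (vaporize at 100 °C): 160.5 × 2256.0 = 362088 J
q5 (heat steam 100.0→106.1 °C): 160.5 × 2.0 × 6.1 = 1958 J
Total: 3721 + 52965 + 67089 + 362088 + 1958 = 487821 J = 488 kJ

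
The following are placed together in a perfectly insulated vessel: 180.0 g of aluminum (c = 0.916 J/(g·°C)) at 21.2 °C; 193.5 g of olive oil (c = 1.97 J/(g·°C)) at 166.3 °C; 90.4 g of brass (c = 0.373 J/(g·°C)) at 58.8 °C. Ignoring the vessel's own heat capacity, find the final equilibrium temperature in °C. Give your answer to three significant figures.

Σ mᵢcᵢ(T − Tᵢ) = 0  ⇒  T = Σ mᵢcᵢTᵢ / Σ mᵢcᵢ
Σ mᵢcᵢ = 180.0×0.916 + 193.5×1.97 + 90.4×0.373 = 579.7942
Σ mᵢcᵢTᵢ = 164.88×21.2 + 381.195×166.3 + 33.7192×58.8 = 68871
T = 68871 / 579.7942 = 118.8 °C

T_f = 119 °C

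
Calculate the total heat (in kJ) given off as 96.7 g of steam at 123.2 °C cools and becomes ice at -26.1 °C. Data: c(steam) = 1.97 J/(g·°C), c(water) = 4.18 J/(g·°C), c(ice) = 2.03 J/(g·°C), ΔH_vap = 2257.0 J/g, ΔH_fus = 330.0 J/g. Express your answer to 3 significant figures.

q1 (cool steam 123.2→100 °C): 96.7 × 1.97 × 23.2 = 4420 J
q2 (condense at 100 °C): 96.7 × 2257.0 = 218252 J
q3 (cool water 100→0 °C): 96.7 × 4.18 × 100.0 = 40421 J
q4 (freeze at 0 °C): 96.7 × 330.0 = 31911 J
q5 (cool ice 0→-26.1 °C): 96.7 × 2.03 × 26.1 = 5123 J
Total: 4420 + 218252 + 40421 + 31911 + 5123 = 300127 J = 300 kJ

q = 300 kJ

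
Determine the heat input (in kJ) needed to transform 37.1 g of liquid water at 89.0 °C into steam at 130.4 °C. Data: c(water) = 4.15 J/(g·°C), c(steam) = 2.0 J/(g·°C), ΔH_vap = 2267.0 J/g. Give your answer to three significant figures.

q = 88.1 kJ

q1 (heat water 89.0→100.0 °C): 37.1 × 4.15 × 11.0 = 1694 J
q2 (vaporize at 100 °C): 37.1 × 2267.0 = 84106 J
q3 (heat steam 100.0→130.4 °C): 37.1 × 2.0 × 30.4 = 2256 J
Total: 1694 + 84106 + 2256 = 88056 J = 88.1 kJ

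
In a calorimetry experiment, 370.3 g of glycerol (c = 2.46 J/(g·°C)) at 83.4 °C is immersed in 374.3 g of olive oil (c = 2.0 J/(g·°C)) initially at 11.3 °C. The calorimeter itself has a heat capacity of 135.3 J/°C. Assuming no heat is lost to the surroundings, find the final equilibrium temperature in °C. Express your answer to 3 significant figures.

T_f = 47.9 °C

Heat lost by glycerol = heat gained by olive oil + calorimeter.
(370.3)(2.46)(83.4 − T) = [(374.3)(2.0) + 135.3](T − 11.3)
910.938 (83.4 − T) = 883.9 (T − 11.3)
75972 − 910.938 T = 883.9 T − 9988.1
85960.1 = 1794.838 T
T = 47.89 °C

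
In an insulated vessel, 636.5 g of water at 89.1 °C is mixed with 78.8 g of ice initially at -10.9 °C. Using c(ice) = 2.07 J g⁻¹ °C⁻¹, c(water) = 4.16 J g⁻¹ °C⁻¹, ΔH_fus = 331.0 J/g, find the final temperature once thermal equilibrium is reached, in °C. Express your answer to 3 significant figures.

Heat to bring ice to 0 °C and melt it: q₁ = 78.8×2.07×10.9 + 78.8×331.0 = 27861 J
Heat the water can supply cooling to 0 °C: 636.5×4.16×89.1 = 235923 J > q₁, so all ice melts.
Energy balance: 636.5×4.16×(89.1 − T) = 27861 + 78.8×4.16×(T − 0)
2647.84(89.1 − T) = 27861 + 327.808 T
235923 − 27861 = 2975.648 T
T = 208062 / 2975.648 = 69.92 °C

T_f = 69.9 °C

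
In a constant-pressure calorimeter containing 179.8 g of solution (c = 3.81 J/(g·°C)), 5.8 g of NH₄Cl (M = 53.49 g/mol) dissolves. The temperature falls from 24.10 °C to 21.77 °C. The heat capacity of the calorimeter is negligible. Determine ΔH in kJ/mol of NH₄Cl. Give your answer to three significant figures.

|ΔT| = |21.77 − 24.10| = 2.33 °C
|q_surr| = (179.8 × 3.81) × 2.33 = 685.038 × 2.33 = 1596 J
n(NH₄Cl) = 5.8 / 53.49 = 0.1084 mol
Temperature fell, so q_rxn = +|q_surr| = 1.596 kJ
ΔH = q_rxn / n = 14.72 kJ/mol

ΔH = 14.7 kJ/mol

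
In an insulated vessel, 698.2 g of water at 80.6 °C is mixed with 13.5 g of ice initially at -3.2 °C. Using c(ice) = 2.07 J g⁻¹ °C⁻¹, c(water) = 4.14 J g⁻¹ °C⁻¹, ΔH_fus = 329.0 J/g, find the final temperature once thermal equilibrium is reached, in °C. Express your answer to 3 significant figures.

Heat to bring ice to 0 °C and melt it: q₁ = 13.5×2.07×3.2 + 13.5×329.0 = 4530.9 J
Heat the water can supply cooling to 0 °C: 698.2×4.14×80.6 = 232978 J > q₁, so all ice melts.
Energy balance: 698.2×4.14×(80.6 − T) = 4530.9 + 13.5×4.14×(T − 0)
2890.548(80.6 − T) = 4530.9 + 55.89 T
232978 − 4530.9 = 2946.438 T
T = 228447.1 / 2946.438 = 77.53 °C

T_f = 77.5 °C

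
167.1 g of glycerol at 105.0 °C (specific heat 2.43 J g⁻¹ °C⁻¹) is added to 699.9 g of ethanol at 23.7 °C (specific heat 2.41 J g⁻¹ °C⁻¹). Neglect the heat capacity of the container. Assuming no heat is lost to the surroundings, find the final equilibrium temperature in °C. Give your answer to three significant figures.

Heat lost by glycerol = heat gained by ethanol.
(167.1)(2.43)(105.0 − T) = (699.9)(2.41)(T − 23.7)
406.053 (105.0 − T) = 1686.759 (T − 23.7)
42636 − 406.053 T = 1686.759 T − 39976
82612 = 2092.812 T
T = 39.47 °C

T_f = 39.5 °C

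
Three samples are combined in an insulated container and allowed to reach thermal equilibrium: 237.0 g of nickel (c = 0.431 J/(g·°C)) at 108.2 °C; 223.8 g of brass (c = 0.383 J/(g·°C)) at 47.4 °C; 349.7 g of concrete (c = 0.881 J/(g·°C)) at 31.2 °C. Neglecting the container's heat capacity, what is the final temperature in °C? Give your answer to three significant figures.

Σ mᵢcᵢ(T − Tᵢ) = 0  ⇒  T = Σ mᵢcᵢTᵢ / Σ mᵢcᵢ
Σ mᵢcᵢ = 237.0×0.431 + 223.8×0.383 + 349.7×0.881 = 495.9481
Σ mᵢcᵢTᵢ = 102.147×108.2 + 85.7154×47.4 + 308.0857×31.2 = 24727
T = 24727 / 495.9481 = 49.86 °C

T_f = 49.9 °C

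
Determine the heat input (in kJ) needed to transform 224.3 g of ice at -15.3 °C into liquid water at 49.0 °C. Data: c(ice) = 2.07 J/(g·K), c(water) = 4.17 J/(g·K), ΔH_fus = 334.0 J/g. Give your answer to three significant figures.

q1 (heat ice -15.3→0.0 °C): 224.3 × 2.07 × 15.3 = 7104 J
q2 (melt at 0 °C): 224.3 × 334.0 = 74916 J
q3 (heat water 0.0→49.0 °C): 224.3 × 4.17 × 49.0 = 45831 J
Total: 7104 + 74916 + 45831 = 127851 J = 128 kJ

q = 128 kJ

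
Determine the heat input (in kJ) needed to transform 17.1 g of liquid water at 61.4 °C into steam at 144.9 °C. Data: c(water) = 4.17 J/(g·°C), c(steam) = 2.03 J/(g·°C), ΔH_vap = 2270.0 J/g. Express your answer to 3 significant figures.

q = 43.1 kJ

q1 (heat water 61.4→100.0 °C): 17.1 × 4.17 × 38.6 = 2752 J
q2 (vaporize at 100 °C): 17.1 × 2270.0 = 38817 J
q3 (heat steam 100.0→144.9 °C): 17.1 × 2.03 × 44.9 = 1559 J
Total: 2752 + 38817 + 1559 = 43128 J = 43.1 kJ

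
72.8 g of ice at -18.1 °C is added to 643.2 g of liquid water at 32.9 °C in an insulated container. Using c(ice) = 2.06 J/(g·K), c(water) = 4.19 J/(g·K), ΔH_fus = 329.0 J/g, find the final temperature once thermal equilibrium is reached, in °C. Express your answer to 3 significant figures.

T_f = 20.7 °C

Heat to bring ice to 0 °C and melt it: q₁ = 72.8×2.06×18.1 + 72.8×329.0 = 26666 J
Heat the water can supply cooling to 0 °C: 643.2×4.19×32.9 = 88665.8 J > q₁, so all ice melts.
Energy balance: 643.2×4.19×(32.9 − T) = 26666 + 72.8×4.19×(T − 0)
2695.008(32.9 − T) = 26666 + 305.032 T
88665.8 − 26666 = 3000.040 T
T = 61999.8 / 3000.040 = 20.67 °C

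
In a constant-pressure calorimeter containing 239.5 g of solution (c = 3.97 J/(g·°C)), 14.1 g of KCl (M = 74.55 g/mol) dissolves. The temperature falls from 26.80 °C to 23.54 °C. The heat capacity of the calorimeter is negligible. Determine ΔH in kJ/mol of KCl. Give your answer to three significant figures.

ΔH = 16.4 kJ/mol

|ΔT| = |23.54 − 26.80| = 3.26 °C
|q_surr| = (239.5 × 3.97) × 3.26 = 950.815 × 3.26 = 3100 J
n(KCl) = 14.1 / 74.55 = 0.1891 mol
Temperature fell, so q_rxn = +|q_surr| = 3.100 kJ
ΔH = q_rxn / n = 16.39 kJ/mol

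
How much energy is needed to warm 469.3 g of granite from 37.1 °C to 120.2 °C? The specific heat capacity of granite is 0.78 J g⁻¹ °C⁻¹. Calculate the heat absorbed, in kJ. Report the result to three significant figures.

q = m c ΔT = 469.3 × 0.78 × (120.2 − 37.1)
q = 469.3 × 0.78 × 83.1 = 30420 J = 30.4 kJ

q = 30.4 kJ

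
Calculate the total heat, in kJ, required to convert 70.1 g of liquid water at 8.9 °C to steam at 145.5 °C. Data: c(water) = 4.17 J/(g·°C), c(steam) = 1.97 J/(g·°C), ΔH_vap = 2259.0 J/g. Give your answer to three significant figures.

q1 (heat water 8.9→100.0 °C): 70.1 × 4.17 × 91.1 = 26630 J
q2 (vaporize at 100 °C): 70.1 × 2259.0 = 158356 J
q3 (heat steam 100.0→145.5 °C): 70.1 × 1.97 × 45.5 = 6283 J
Total: 26630 + 158356 + 6283 = 191269 J = 191 kJ

q = 191 kJ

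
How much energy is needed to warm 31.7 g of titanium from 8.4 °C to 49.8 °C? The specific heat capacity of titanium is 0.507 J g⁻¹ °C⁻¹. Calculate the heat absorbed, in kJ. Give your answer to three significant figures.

q = m c ΔT = 31.7 × 0.507 × (49.8 − 8.4)
q = 31.7 × 0.507 × 41.4 = 665.4 J = 0.665 kJ

q = 0.665 kJ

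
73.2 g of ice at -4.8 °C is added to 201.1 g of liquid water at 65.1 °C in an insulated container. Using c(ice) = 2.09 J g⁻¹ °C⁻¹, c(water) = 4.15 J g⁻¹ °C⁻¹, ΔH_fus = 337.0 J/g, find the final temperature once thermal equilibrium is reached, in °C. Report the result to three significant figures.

Heat to bring ice to 0 °C and melt it: q₁ = 73.2×2.09×4.8 + 73.2×337.0 = 25403 J
Heat the water can supply cooling to 0 °C: 201.1×4.15×65.1 = 54330.2 J > q₁, so all ice melts.
Energy balance: 201.1×4.15×(65.1 − T) = 25403 + 73.2×4.15×(T − 0)
834.565(65.1 − T) = 25403 + 303.78 T
54330.2 − 25403 = 1138.345 T
T = 28927.2 / 1138.345 = 25.41 °C

T_f = 25.4 °C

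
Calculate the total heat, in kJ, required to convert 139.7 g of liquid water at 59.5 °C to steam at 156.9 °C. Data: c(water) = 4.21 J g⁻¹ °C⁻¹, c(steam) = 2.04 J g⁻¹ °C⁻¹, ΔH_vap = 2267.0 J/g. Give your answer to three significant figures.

q = 357 kJ

q1 (heat water 59.5→100.0 °C): 139.7 × 4.21 × 40.5 = 23820 J
q2 (vaporize at 100 °C): 139.7 × 2267.0 = 316700 J
q3 (heat steam 100.0→156.9 °C): 139.7 × 2.04 × 56.9 = 16216 J
Total: 23820 + 316700 + 16216 = 356736 J = 357 kJ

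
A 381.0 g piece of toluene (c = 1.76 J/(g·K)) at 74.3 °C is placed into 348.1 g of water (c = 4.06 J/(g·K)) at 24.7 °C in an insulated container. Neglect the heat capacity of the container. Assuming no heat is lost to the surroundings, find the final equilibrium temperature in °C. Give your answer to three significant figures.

Heat lost by toluene = heat gained by water.
(381.0)(1.76)(74.3 − T) = (348.1)(4.06)(T − 24.7)
670.56 (74.3 − T) = 1413.286 (T − 24.7)
49823 − 670.56 T = 1413.286 T − 34908
84731 = 2083.846 T
T = 40.66 °C

T_f = 40.7 °C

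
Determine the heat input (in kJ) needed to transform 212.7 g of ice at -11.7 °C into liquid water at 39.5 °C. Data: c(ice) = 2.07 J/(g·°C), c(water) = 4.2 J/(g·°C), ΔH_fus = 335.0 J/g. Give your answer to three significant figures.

q = 112 kJ

q1 (heat ice -11.7→0.0 °C): 212.7 × 2.07 × 11.7 = 5151 J
q2 (melt at 0 °C): 212.7 × 335.0 = 71255 J
q3 (heat water 0.0→39.5 °C): 212.7 × 4.2 × 39.5 = 35287 J
Total: 5151 + 71255 + 35287 = 111693 J = 112 kJ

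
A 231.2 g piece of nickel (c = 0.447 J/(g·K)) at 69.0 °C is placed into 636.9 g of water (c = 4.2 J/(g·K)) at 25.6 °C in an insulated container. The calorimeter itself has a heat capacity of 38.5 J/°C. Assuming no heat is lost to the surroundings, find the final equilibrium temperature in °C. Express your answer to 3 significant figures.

T_f = 27.2 °C

Heat lost by nickel = heat gained by water + calorimeter.
(231.2)(0.447)(69.0 − T) = [(636.9)(4.2) + 38.5](T − 25.6)
103.3464 (69.0 − T) = 2713.48 (T − 25.6)
7130.9 − 103.3464 T = 2713.48 T − 69465
76595.9 = 2816.8264 T
T = 27.19 °C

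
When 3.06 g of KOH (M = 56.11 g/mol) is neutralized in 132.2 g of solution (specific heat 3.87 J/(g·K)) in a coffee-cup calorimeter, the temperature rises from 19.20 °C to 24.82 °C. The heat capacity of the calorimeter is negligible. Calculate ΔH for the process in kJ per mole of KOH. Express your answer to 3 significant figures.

ΔH = -52.7 kJ/mol

|ΔT| = |24.82 − 19.20| = 5.62 °C
|q_surr| = (132.2 × 3.87) × 5.62 = 511.614 × 5.62 = 2875 J
n(KOH) = 3.06 / 56.11 = 0.05454 mol
Temperature rose, so q_rxn = −|q_surr| = -2.875 kJ
ΔH = q_rxn / n = -52.71 kJ/mol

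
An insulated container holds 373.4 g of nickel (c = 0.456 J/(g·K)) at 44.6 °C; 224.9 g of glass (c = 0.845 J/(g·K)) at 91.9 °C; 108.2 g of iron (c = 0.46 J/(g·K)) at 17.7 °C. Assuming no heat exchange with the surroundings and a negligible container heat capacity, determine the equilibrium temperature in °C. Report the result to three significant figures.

Σ mᵢcᵢ(T − Tᵢ) = 0  ⇒  T = Σ mᵢcᵢTᵢ / Σ mᵢcᵢ
Σ mᵢcᵢ = 373.4×0.456 + 224.9×0.845 + 108.2×0.46 = 410.0829
Σ mᵢcᵢTᵢ = 170.2704×44.6 + 190.0405×91.9 + 49.772×17.7 = 25940
T = 25940 / 410.0829 = 63.26 °C

T_f = 63.3 °C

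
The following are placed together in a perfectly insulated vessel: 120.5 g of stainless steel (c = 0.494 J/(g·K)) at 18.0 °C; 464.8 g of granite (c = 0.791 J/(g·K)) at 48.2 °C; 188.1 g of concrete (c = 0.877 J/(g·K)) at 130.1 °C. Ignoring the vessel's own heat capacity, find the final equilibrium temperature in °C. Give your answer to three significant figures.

T_f = 68.0 °C

Σ mᵢcᵢ(T − Tᵢ) = 0  ⇒  T = Σ mᵢcᵢTᵢ / Σ mᵢcᵢ
Σ mᵢcᵢ = 120.5×0.494 + 464.8×0.791 + 188.1×0.877 = 592.1475
Σ mᵢcᵢTᵢ = 59.527×18.0 + 367.6568×48.2 + 164.9637×130.1 = 40254
T = 40254 / 592.1475 = 67.98 °C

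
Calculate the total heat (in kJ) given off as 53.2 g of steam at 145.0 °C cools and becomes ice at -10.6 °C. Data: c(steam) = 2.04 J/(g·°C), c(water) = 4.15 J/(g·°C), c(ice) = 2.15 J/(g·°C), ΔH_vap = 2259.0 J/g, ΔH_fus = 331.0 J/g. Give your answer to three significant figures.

q = 166 kJ

q1 (cool steam 145.0→100 °C): 53.2 × 2.04 × 45.0 = 4884 J
q2 (condense at 100 °C): 53.2 × 2259.0 = 120179 J
q3 (cool water 100→0 °C): 53.2 × 4.15 × 100.0 = 22078 J
q4 (freeze at 0 °C): 53.2 × 331.0 = 17609 J
q5 (cool ice 0→-10.6 °C): 53.2 × 2.15 × 10.6 = 1212 J
Total: 4884 + 120179 + 22078 + 17609 + 1212 = 165962 J = 166 kJ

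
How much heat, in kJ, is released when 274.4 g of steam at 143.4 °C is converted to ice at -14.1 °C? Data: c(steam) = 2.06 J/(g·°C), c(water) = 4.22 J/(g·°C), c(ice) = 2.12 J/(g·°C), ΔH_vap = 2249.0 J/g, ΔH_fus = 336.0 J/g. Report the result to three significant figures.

q1 (cool steam 143.4→100 °C): 274.4 × 2.06 × 43.4 = 24532 J
q2 (condense at 100 °C): 274.4 × 2249.0 = 617126 J
q3 (cool water 100→0 °C): 274.4 × 4.22 × 100.0 = 115797 J
q4 (freeze at 0 °C): 274.4 × 336.0 = 92198 J
q5 (cool ice 0→-14.1 °C): 274.4 × 2.12 × 14.1 = 8202 J
Total: 24532 + 617126 + 115797 + 92198 + 8202 = 857855 J = 858 kJ

q = 858 kJ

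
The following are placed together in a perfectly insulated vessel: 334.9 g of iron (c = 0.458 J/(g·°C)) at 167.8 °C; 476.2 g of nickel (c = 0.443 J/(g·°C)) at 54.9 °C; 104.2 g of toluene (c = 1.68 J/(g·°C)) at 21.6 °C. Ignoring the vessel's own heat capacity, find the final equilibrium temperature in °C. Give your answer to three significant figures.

Σ mᵢcᵢ(T − Tᵢ) = 0  ⇒  T = Σ mᵢcᵢTᵢ / Σ mᵢcᵢ
Σ mᵢcᵢ = 334.9×0.458 + 476.2×0.443 + 104.2×1.68 = 539.3968
Σ mᵢcᵢTᵢ = 153.3842×167.8 + 210.9566×54.9 + 175.056×21.6 = 41101
T = 41101 / 539.3968 = 76.20 °C

T_f = 76.2 °C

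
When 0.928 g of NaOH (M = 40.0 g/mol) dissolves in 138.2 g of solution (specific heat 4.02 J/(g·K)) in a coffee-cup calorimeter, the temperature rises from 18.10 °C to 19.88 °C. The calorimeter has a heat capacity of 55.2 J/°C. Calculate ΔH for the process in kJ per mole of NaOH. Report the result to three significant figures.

ΔH = -46.9 kJ/mol

|ΔT| = |19.88 − 18.10| = 1.78 °C
|q_surr| = (138.2 × 4.02 + 55.2) × 1.78 = 610.764 × 1.78 = 1087 J
n(NaOH) = 0.928 / 40.0 = 0.02320 mol
Temperature rose, so q_rxn = −|q_surr| = -1.087 kJ
ΔH = q_rxn / n = -46.85 kJ/mol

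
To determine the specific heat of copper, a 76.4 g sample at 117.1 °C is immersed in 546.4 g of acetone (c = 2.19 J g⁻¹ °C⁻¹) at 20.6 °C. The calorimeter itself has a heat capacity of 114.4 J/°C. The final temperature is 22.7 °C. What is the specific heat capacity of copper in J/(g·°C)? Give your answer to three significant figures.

q_gained = (546.4 × 2.19 + 114.4) × (22.7 − 20.6) = 2753 J
q_lost = 76.4 × c × (117.1 − 22.7) = 7212.16 c
Set equal: c = 2753 / 7212.16 = 0.382 J/(g·°C)

c = 0.382 J/(g·°C)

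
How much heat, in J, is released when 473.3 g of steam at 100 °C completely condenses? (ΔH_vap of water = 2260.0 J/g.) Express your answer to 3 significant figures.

q = 1070000 J

q = m × ΔH_vap = 473.3 × 2260.0 = 1070000 J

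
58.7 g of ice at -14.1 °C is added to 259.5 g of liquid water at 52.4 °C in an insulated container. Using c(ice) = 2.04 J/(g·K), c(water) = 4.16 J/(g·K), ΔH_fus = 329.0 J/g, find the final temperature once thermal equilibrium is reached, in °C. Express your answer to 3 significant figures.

T_f = 26.9 °C

Heat to bring ice to 0 °C and melt it: q₁ = 58.7×2.04×14.1 + 58.7×329.0 = 21001 J
Heat the water can supply cooling to 0 °C: 259.5×4.16×52.4 = 56566.8 J > q₁, so all ice melts.
Energy balance: 259.5×4.16×(52.4 − T) = 21001 + 58.7×4.16×(T − 0)
1079.52(52.4 − T) = 21001 + 244.192 T
56566.8 − 21001 = 1323.712 T
T = 35565.8 / 1323.712 = 26.87 °C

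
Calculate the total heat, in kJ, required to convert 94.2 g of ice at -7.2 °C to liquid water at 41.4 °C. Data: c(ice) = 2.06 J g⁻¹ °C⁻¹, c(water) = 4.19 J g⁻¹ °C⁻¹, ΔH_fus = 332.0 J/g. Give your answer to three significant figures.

q = 49.0 kJ

q1 (heat ice -7.2→0.0 °C): 94.2 × 2.06 × 7.2 = 1397 J
q2 (melt at 0 °C): 94.2 × 332.0 = 31274 J
q3 (heat water 0.0→41.4 °C): 94.2 × 4.19 × 41.4 = 16340 J
Total: 1397 + 31274 + 16340 = 49011 J = 49.0 kJ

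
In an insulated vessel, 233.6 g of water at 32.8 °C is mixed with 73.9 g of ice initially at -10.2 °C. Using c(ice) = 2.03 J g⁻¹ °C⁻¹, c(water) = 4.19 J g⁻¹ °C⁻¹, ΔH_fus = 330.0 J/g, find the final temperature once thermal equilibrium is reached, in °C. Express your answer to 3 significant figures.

T_f = 4.80 °C

Heat to bring ice to 0 °C and melt it: q₁ = 73.9×2.03×10.2 + 73.9×330.0 = 25917 J
Heat the water can supply cooling to 0 °C: 233.6×4.19×32.8 = 32104.1 J > q₁, so all ice melts.
Energy balance: 233.6×4.19×(32.8 − T) = 25917 + 73.9×4.19×(T − 0)
978.784(32.8 − T) = 25917 + 309.641 T
32104.1 − 25917 = 1288.425 T
T = 6187.1 / 1288.425 = 4.802 °C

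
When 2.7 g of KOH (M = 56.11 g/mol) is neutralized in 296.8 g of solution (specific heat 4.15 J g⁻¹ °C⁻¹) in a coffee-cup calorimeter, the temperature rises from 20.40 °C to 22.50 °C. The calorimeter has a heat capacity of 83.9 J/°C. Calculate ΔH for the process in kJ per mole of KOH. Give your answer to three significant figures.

|ΔT| = |22.50 − 20.40| = 2.10 °C
|q_surr| = (296.8 × 4.15 + 83.9) × 2.10 = 1315.62 × 2.10 = 2763 J
n(KOH) = 2.7 / 56.11 = 0.04812 mol
Temperature rose, so q_rxn = −|q_surr| = -2.763 kJ
ΔH = q_rxn / n = -57.42 kJ/mol

ΔH = -57.4 kJ/mol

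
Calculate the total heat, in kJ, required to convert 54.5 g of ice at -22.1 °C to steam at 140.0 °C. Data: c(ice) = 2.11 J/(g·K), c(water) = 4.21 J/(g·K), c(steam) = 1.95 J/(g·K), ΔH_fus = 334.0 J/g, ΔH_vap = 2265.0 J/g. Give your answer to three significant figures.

q1 (heat ice -22.1→0.0 °C): 54.5 × 2.11 × 22.1 = 2541 J
q2 (melt at 0 °C): 54.5 × 334.0 = 18203 J
q3 (heat water 0.0→100.0 °C): 54.5 × 4.21 × 100.0 = 22945 J
q4 (vaporize at 100 °C): 54.5 × 2265.0 = 123443 J
q5 (heat steam 100.0→140.0 °C): 54.5 × 1.95 × 40.0 = 4251 J
Total: 2541 + 18203 + 22945 + 123443 + 4251 = 171383 J = 171 kJ

q = 171 kJ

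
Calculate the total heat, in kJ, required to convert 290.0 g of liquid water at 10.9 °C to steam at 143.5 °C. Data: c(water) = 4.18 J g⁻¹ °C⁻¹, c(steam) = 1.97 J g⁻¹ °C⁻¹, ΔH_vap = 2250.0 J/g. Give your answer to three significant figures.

q = 785 kJ

q1 (heat water 10.9→100.0 °C): 290.0 × 4.18 × 89.1 = 108007 J
q2 (vaporize at 100 °C): 290.0 × 2250.0 = 652500 J
q3 (heat steam 100.0→143.5 °C): 290.0 × 1.97 × 43.5 = 24852 J
Total: 108007 + 652500 + 24852 = 785359 J = 785 kJ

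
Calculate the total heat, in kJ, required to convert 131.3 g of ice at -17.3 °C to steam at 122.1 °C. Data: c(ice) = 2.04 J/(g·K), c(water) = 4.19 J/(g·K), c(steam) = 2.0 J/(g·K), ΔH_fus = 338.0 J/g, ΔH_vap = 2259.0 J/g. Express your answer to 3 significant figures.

q = 406 kJ

q1 (heat ice -17.3→0.0 °C): 131.3 × 2.04 × 17.3 = 4634 J
q2 (melt at 0 °C): 131.3 × 338.0 = 44379 J
q3 (heat water 0.0→100.0 °C): 131.3 × 4.19 × 100.0 = 55015 J
q4 (vaporize at 100 °C): 131.3 × 2259.0 = 296607 J
q5 (heat steam 100.0→122.1 °C): 131.3 × 2.0 × 22.1 = 5803 J
Total: 4634 + 44379 + 55015 + 296607 + 5803 = 406438 J = 406 kJ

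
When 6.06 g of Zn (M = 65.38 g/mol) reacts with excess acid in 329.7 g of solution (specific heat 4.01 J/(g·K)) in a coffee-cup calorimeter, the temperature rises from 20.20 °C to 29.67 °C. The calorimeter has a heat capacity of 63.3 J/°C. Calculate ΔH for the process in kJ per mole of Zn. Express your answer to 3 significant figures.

|ΔT| = |29.67 − 20.20| = 9.47 °C
|q_surr| = (329.7 × 4.01 + 63.3) × 9.47 = 1385.397 × 9.47 = 13120 J
n(Zn) = 6.06 / 65.38 = 0.09269 mol
Temperature rose, so q_rxn = −|q_surr| = -13.12 kJ
ΔH = q_rxn / n = -141.5 kJ/mol

ΔH = -142 kJ/mol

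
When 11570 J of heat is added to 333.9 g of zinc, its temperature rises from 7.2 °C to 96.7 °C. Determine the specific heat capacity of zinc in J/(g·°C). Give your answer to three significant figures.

c = q / (m ΔT) = 11570 / (333.9 × 89.5)
c = 11570 / 29884.05 = 0.387 J/(g·°C)

c = 0.387 J/(g·°C)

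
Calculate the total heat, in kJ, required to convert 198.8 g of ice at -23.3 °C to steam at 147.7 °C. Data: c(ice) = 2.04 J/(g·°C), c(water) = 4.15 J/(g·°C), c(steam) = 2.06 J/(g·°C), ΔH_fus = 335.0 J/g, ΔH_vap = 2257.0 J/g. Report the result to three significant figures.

q = 627 kJ

q1 (heat ice -23.3→0.0 °C): 198.8 × 2.04 × 23.3 = 9449 J
q2 (melt at 0 °C): 198.8 × 335.0 = 66598 J
q3 (heat water 0.0→100.0 °C): 198.8 × 4.15 × 100.0 = 82502 J
q4 (vaporize at 100 °C): 198.8 × 2257.0 = 448692 J
q5 (heat steam 100.0→147.7 °C): 198.8 × 2.06 × 47.7 = 19534 J
Total: 9449 + 66598 + 82502 + 448692 + 19534 = 626775 J = 627 kJ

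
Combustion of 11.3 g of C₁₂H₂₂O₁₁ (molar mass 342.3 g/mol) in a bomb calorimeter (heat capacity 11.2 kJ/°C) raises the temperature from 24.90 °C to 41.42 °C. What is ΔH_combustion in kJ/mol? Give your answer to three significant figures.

ΔT = 41.42 − 24.90 = 16.52 °C
q_cal = C_cal × ΔT = 11.2 × 16.52 = 185.024 kJ
n = 11.3 / 342.3 = 0.033012 mol
q_rxn = −q_cal = -185.024 kJ
ΔH = -185.024 / 0.033012 = -5604.7 kJ/mol

ΔH = -5600 kJ/mol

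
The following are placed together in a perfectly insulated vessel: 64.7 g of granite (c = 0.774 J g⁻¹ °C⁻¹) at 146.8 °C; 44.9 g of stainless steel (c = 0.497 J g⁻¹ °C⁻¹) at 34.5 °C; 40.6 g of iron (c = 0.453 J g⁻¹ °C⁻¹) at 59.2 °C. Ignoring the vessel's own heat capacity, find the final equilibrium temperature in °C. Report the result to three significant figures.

T_f = 101 °C

Σ mᵢcᵢ(T − Tᵢ) = 0  ⇒  T = Σ mᵢcᵢTᵢ / Σ mᵢcᵢ
Σ mᵢcᵢ = 64.7×0.774 + 44.9×0.497 + 40.6×0.453 = 90.7849
Σ mᵢcᵢTᵢ = 50.0778×146.8 + 22.3153×34.5 + 18.3918×59.2 = 9210.1
T = 9210.1 / 90.7849 = 101.4 °C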